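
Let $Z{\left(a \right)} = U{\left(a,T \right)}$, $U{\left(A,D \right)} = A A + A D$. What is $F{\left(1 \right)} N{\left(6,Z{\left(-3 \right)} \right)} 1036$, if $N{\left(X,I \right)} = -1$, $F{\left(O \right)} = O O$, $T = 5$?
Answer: $-1036$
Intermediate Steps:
$U{\left(A,D \right)} = A^{2} + A D$
$F{\left(O \right)} = O^{2}$
$Z{\left(a \right)} = a \left(5 + a\right)$ ($Z{\left(a \right)} = a \left(a + 5\right) = a \left(5 + a\right)$)
$F{\left(1 \right)} N{\left(6,Z{\left(-3 \right)} \right)} 1036 = 1^{2} \left(-1\right) 1036 = 1 \left(-1\right) 1036 = \left(-1\right) 1036 = -1036$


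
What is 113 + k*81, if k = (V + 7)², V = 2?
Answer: 6674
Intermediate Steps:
k = 81 (k = (2 + 7)² = 9² = 81)
113 + k*81 = 113 + 81*81 = 113 + 6561 = 6674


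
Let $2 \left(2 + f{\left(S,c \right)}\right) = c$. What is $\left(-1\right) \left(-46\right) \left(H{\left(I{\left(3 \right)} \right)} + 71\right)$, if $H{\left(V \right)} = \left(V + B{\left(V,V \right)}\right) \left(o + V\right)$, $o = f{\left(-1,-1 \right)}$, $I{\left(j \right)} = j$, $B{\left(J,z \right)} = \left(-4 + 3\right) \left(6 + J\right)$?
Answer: $3128$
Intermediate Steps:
$B{\left(J,z \right)} = -6 - J$ ($B{\left(J,z \right)} = - (6 + J) = -6 - J$)
$f{\left(S,c \right)} = -2 + \frac{c}{2}$
$o = - \frac{5}{2}$ ($o = -2 + \frac{1}{2} \left(-1\right) = -2 - \frac{1}{2} = - \frac{5}{2} \approx -2.5$)
$H{\left(V \right)} = 15 - 6 V$ ($H{\left(V \right)} = \left(V - \left(6 + V\right)\right) \left(- \frac{5}{2} + V\right) = - 6 \left(- \frac{5}{2} + V\right) = 15 - 6 V$)
$\left(-1\right) \left(-46\right) \left(H{\left(I{\left(3 \right)} \right)} + 71\right) = \left(-1\right) \left(-46\right) \left(\left(15 - 18\right) + 71\right) = 46 \left(\left(15 - 18\right) + 71\right) = 46 \left(-3 + 71\right) = 46 \cdot 68 = 3128$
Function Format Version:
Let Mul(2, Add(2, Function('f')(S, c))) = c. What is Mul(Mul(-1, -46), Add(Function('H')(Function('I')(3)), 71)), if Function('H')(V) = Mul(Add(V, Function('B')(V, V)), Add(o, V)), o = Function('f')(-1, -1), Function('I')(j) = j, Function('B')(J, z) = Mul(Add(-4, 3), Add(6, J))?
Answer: 3128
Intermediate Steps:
Function('B')(J, z) = Add(-6, Mul(-1, J)) (Function('B')(J, z) = Mul(-1, Add(6, J)) = Add(-6, Mul(-1, J)))
Function('f')(S, c) = Add(-2, Mul(Rational(1, 2), c))
o = Rational(-5, 2) (o = Add(-2, Mul(Rational(1, 2), -1)) = Add(-2, Rational(-1, 2)) = Rational(-5, 2) ≈ -2.5000)
Function('H')(V) = Add(15, Mul(-6, V)) (Function('H')(V) = Mul(Add(V, Add(-6, Mul(-1, V))), Add(Rational(-5, 2), V)) = Mul(-6, Add(Rational(-5, 2), V)) = Add(15, Mul(-6, V)))
Mul(Mul(-1, -46), Add(Function('H')(Function('I')(3)), 71)) = Mul(Mul(-1, -46), Add(Add(15, Mul(-6, 3)), 71)) = Mul(46, Add(Add(15, -18), 71)) = Mul(46, Add(-3, 71)) = Mul(46, 68) = 3128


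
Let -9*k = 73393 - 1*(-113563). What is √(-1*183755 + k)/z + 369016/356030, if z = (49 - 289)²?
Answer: 184508/178015 + I*√1840751/172800 ≈ 1.0365 + 0.0078515*I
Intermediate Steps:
k = -186956/9 (k = -(73393 - 1*(-113563))/9 = -(73393 + 113563)/9 = -⅑*186956 = -186956/9 ≈ -20773.)
z = 57600 (z = (-240)² = 57600)
√(-1*183755 + k)/z + 369016/356030 = √(-1*183755 - 186956/9)/57600 + 369016/356030 = √(-183755 - 186956/9)*(1/57600) + 369016*(1/356030) = √(-1840751/9)*(1/57600) + 184508/178015 = (I*√1840751/3)*(1/57600) + 184508/178015 = I*√1840751/172800 + 184508/178015 = 184508/178015 + I*√1840751/172800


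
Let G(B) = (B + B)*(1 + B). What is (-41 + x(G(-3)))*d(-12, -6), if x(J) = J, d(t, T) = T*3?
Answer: 522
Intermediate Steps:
G(B) = 2*B*(1 + B) (G(B) = (2*B)*(1 + B) = 2*B*(1 + B))
d(t, T) = 3*T
(-41 + x(G(-3)))*d(-12, -6) = (-41 + 2*(-3)*(1 - 3))*(3*(-6)) = (-41 + 2*(-3)*(-2))*(-18) = (-41 + 12)*(-18) = -29*(-18) = 522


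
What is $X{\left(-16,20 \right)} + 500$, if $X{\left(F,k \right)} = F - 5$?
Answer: $479$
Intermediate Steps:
$X{\left(F,k \right)} = -5 + F$
$X{\left(-16,20 \right)} + 500 = \left(-5 - 16\right) + 500 = -21 + 500 = 479$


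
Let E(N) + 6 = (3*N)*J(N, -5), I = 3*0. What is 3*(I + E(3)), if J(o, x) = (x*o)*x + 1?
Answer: 2034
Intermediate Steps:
J(o, x) = 1 + o*x**2 (J(o, x) = (o*x)*x + 1 = o*x**2 + 1 = 1 + o*x**2)
I = 0
E(N) = -6 + 3*N*(1 + 25*N) (E(N) = -6 + (3*N)*(1 + N*(-5)**2) = -6 + (3*N)*(1 + N*25) = -6 + (3*N)*(1 + 25*N) = -6 + 3*N*(1 + 25*N))
3*(I + E(3)) = 3*(0 + (-6 + 3*3*(1 + 25*3))) = 3*(0 + (-6 + 3*3*(1 + 75))) = 3*(0 + (-6 + 3*3*76)) = 3*(0 + (-6 + 684)) = 3*(0 + 678) = 3*678 = 2034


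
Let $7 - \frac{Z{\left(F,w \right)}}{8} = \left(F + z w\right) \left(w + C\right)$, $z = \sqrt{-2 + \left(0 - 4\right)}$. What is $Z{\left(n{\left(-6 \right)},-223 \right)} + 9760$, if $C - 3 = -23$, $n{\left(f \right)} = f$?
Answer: $-1848 - 433512 i \sqrt{6} \approx -1848.0 - 1.0619 \cdot 10^{6} i$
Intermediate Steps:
$z = i \sqrt{6}$ ($z = \sqrt{-2 - 4} = \sqrt{-6} = i \sqrt{6} \approx 2.4495 i$)
$C = -20$ ($C = 3 - 23 = -20$)
$Z{\left(F,w \right)} = 56 - 8 \left(-20 + w\right) \left(F + i w \sqrt{6}\right)$ ($Z{\left(F,w \right)} = 56 - 8 \left(F + i \sqrt{6} w\right) \left(w - 20\right) = 56 - 8 \left(F + i w \sqrt{6}\right) \left(-20 + w\right) = 56 - 8 \left(-20 + w\right) \left(F + i w \sqrt{6}\right)$)
$Z{\left(n{\left(-6 \right)},-223 \right)} + 9760 = \left(56 + 160 \left(-6\right) - \left(-48\right) \left(-223\right) - 8 i \sqrt{6} \left(-223\right)^{2} + 160 i \left(-223\right) \sqrt{6}\right) + 9760 = \left(56 - 960 - 10704 - 8 i \sqrt{6} \cdot 49729 - 35680 i \sqrt{6}\right) + 9760 = \left(56 - 960 - 10704 - 397832 i \sqrt{6} - 35680 i \sqrt{6}\right) + 9760 = \left(-11608 - 433512 i \sqrt{6}\right) + 9760 = -1848 - 433512 i \sqrt{6}$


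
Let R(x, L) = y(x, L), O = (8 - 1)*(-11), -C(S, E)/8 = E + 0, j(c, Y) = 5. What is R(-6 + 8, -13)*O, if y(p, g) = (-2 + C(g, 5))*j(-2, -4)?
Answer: 16170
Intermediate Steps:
C(S, E) = -8*E (C(S, E) = -8*(E + 0) = -8*E)
y(p, g) = -210 (y(p, g) = (-2 - 8*5)*5 = (-2 - 40)*5 = -42*5 = -210)
O = -77 (O = 7*(-11) = -77)
R(x, L) = -210
R(-6 + 8, -13)*O = -210*(-77) = 16170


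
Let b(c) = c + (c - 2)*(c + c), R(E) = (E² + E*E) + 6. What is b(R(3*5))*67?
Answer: 27771768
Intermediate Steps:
R(E) = 6 + 2*E² (R(E) = (E² + E²) + 6 = 2*E² + 6 = 6 + 2*E²)
b(c) = c + 2*c*(-2 + c) (b(c) = c + (-2 + c)*(2*c) = c + 2*c*(-2 + c))
b(R(3*5))*67 = ((6 + 2*(3*5)²)*(-3 + 2*(6 + 2*(3*5)²)))*67 = ((6 + 2*15²)*(-3 + 2*(6 + 2*15²)))*67 = ((6 + 2*225)*(-3 + 2*(6 + 2*225)))*67 = ((6 + 450)*(-3 + 2*(6 + 450)))*67 = (456*(-3 + 2*456))*67 = (456*(-3 + 912))*67 = (456*909)*67 = 414504*67 = 27771768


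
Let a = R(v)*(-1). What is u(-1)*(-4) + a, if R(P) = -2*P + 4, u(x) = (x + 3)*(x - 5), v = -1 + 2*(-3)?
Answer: 30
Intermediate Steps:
v = -7 (v = -1 - 6 = -7)
u(x) = (-5 + x)*(3 + x) (u(x) = (3 + x)*(-5 + x) = (-5 + x)*(3 + x))
R(P) = 4 - 2*P
a = -18 (a = (4 - 2*(-7))*(-1) = (4 + 14)*(-1) = 18*(-1) = -18)
u(-1)*(-4) + a = (-15 + (-1)² - 2*(-1))*(-4) - 18 = (-15 + 1 + 2)*(-4) - 18 = -12*(-4) - 18 = 48 - 18 = 30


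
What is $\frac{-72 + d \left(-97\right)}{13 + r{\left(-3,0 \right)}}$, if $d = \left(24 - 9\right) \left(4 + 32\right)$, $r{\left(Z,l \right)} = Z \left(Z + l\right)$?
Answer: $- \frac{26226}{11} \approx -2384.2$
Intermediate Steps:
$d = 540$ ($d = 15 \cdot 36 = 540$)
$\frac{-72 + d \left(-97\right)}{13 + r{\left(-3,0 \right)}} = \frac{-72 + 540 \left(-97\right)}{13 - 3 \left(-3 + 0\right)} = \frac{-72 - 52380}{13 - -9} = - \frac{52452}{13 + 9} = - \frac{52452}{22} = \left(-52452\right) \frac{1}{22} = - \frac{26226}{11}$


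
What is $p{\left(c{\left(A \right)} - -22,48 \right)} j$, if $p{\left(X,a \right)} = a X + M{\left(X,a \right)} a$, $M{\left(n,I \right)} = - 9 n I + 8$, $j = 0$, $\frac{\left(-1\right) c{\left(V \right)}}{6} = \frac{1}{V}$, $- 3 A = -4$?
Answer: $0$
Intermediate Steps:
$A = \frac{4}{3}$ ($A = \left(- \frac{1}{3}\right) \left(-4\right) = \frac{4}{3} \approx 1.3333$)
$c{\left(V \right)} = - \frac{6}{V}$
$M{\left(n,I \right)} = 8 - 9 I n$ ($M{\left(n,I \right)} = - 9 I n + 8 = 8 - 9 I n$)
$p{\left(X,a \right)} = X a + a \left(8 - 9 X a\right)$ ($p{\left(X,a \right)} = a X + \left(8 - 9 a X\right) a = X a + \left(8 - 9 X a\right) a = X a + a \left(8 - 9 X a\right)$)
$p{\left(c{\left(A \right)} - -22,48 \right)} j = 48 \left(8 - \left(-22 + \frac{6}{\frac{4}{3}}\right) - 9 \left(- \frac{6}{\frac{4}{3}} - -22\right) 48\right) 0 = 48 \left(8 + \left(\left(-6\right) \frac{3}{4} + 22\right) - 9 \left(\left(-6\right) \frac{3}{4} + 22\right) 48\right) 0 = 48 \left(8 + \left(- \frac{9}{2} + 22\right) - 9 \left(- \frac{9}{2} + 22\right) 48\right) 0 = 48 \left(8 + \frac{35}{2} - \frac{315}{2} \cdot 48\right) 0 = 48 \left(8 + \frac{35}{2} - 7560\right) 0 = 48 \left(- \frac{15069}{2}\right) 0 = \left(-361656\right) 0 = 0$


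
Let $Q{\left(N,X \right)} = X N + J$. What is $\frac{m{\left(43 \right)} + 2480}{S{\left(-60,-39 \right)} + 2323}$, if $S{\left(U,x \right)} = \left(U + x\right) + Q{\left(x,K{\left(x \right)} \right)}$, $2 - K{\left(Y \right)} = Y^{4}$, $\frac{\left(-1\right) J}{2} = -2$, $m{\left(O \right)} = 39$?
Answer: $\frac{2519}{90226349} \approx 2.7919 \cdot 10^{-5}$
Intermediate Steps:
$J = 4$ ($J = \left(-2\right) \left(-2\right) = 4$)
$K{\left(Y \right)} = 2 - Y^{4}$
$Q{\left(N,X \right)} = 4 + N X$ ($Q{\left(N,X \right)} = X N + 4 = N X + 4 = 4 + N X$)
$S{\left(U,x \right)} = 4 + U + x + x \left(2 - x^{4}\right)$ ($S{\left(U,x \right)} = \left(U + x\right) + \left(4 + x \left(2 - x^{4}\right)\right) = 4 + U + x + x \left(2 - x^{4}\right)$)
$\frac{m{\left(43 \right)} + 2480}{S{\left(-60,-39 \right)} + 2323} = \frac{39 + 2480}{\left(4 - 60 - \left(-39\right)^{5} + 3 \left(-39\right)\right) + 2323} = \frac{2519}{\left(4 - 60 - -90224199 - 117\right) + 2323} = \frac{2519}{\left(4 - 60 + 90224199 - 117\right) + 2323} = \frac{2519}{90224026 + 2323} = \frac{2519}{90226349}$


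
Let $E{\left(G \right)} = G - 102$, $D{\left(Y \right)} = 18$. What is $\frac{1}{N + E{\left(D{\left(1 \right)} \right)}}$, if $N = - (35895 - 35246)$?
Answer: $- \frac{1}{733} \approx -0.0013643$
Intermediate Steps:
$N = -649$ ($N = \left(-1\right) 649 = -649$)
$E{\left(G \right)} = -102 + G$ ($E{\left(G \right)} = G - 102 = -102 + G$)
$\frac{1}{N + E{\left(D{\left(1 \right)} \right)}} = \frac{1}{-649 + \left(-102 + 18\right)} = \frac{1}{-649 - 84} = \frac{1}{-733} = - \frac{1}{733}$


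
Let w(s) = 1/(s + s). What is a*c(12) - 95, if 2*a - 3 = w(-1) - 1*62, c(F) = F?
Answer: -452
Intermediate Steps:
w(s) = 1/(2*s)
a = -119/4 (a = 3/2 + ((½)/(-1) - 1*62)/2 = 3/2 + ((½)*(-1) - 62)/2 = 3/2 + (-½ - 62)/2 = 3/2 + (½)*(-125/2) = 3/2 - 125/4 = -119/4 ≈ -29.750)
a*c(12) - 95 = -119/4*12 - 95 = -357 - 95 = -452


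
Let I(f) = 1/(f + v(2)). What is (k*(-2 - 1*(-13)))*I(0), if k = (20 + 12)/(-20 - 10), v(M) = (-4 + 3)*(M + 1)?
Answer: 176/45 ≈ 3.9111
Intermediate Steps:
v(M) = -1 - M (v(M) = -(1 + M) = -1 - M)
I(f) = 1/(-3 + f) (I(f) = 1/(f + (-1 - 1*2)) = 1/(f + (-1 - 2)) = 1/(f - 3) = 1/(-3 + f))
k = -16/15 (k = 32/(-30) = 32*(-1/30) = -16/15 ≈ -1.0667)
(k*(-2 - 1*(-13)))*I(0) = (-16*(-2 - 1*(-13))/15)/(-3 + 0) = -16*(-2 + 13)/15/(-3) = -16/15*11*(-⅓) = -176/15*(-⅓) = 176/45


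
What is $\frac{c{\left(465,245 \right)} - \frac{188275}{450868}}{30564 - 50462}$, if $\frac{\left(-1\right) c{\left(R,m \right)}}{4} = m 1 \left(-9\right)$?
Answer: $- \frac{3976467485}{8971371464} \approx -0.44324$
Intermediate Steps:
$c{\left(R,m \right)} = 36 m$ ($c{\left(R,m \right)} = - 4 m 1 \left(-9\right) = - 4 m \left(-9\right) = - 4 \left(- 9 m\right) = 36 m$)
$\frac{c{\left(465,245 \right)} - \frac{188275}{450868}}{30564 - 50462} = \frac{36 \cdot 245 - \frac{188275}{450868}}{30564 - 50462} = \frac{8820 - \frac{188275}{450868}}{-19898} = \left(8820 - \frac{188275}{450868}\right) \left(- \frac{1}{19898}\right) = \frac{3976467485}{450868} \left(- \frac{1}{19898}\right) = - \frac{3976467485}{8971371464}$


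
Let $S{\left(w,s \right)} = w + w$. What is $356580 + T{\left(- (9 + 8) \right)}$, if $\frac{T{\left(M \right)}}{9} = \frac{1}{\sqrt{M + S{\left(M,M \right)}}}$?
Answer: $356580 - \frac{3 i \sqrt{51}}{17} \approx 3.5658 \cdot 10^{5} - 1.2603 i$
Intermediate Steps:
$S{\left(w,s \right)} = 2 w$
$T{\left(M \right)} = \frac{3 \sqrt{3}}{\sqrt{M}}$ ($T{\left(M \right)} = \frac{9}{\sqrt{M + 2 M}} = \frac{9}{\sqrt{3 M}} = \frac{9}{\sqrt{3} \sqrt{M}} = 9 \frac{\sqrt{3}}{3 \sqrt{M}} = \frac{3 \sqrt{3}}{\sqrt{M}}$)
$356580 + T{\left(- (9 + 8) \right)} = 356580 + \frac{3 \sqrt{3}}{i \sqrt{9 + 8}} = 356580 + \frac{3 \sqrt{3}}{i \sqrt{17}} = 356580 + 3 \sqrt{3} \left(- \frac{i \sqrt{17}}{17}\right) = 356580 - \frac{3 i \sqrt{51}}{17}$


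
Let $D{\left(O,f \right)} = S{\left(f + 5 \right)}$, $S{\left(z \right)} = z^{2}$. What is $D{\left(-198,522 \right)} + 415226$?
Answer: $692955$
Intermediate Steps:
$D{\left(O,f \right)} = \left(5 + f\right)^{2}$ ($D{\left(O,f \right)} = \left(f + 5\right)^{2} = \left(5 + f\right)^{2}$)
$D{\left(-198,522 \right)} + 415226 = \left(5 + 522\right)^{2} + 415226 = 527^{2} + 415226 = 277729 + 415226 = 692955$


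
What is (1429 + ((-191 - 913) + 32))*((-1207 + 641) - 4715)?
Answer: -1885317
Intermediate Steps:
(1429 + ((-191 - 913) + 32))*((-1207 + 641) - 4715) = (1429 + (-1104 + 32))*(-566 - 4715) = (1429 - 1072)*(-5281) = 357*(-5281) = -1885317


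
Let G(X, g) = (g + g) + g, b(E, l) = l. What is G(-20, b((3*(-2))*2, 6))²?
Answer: 324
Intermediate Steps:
G(X, g) = 3*g (G(X, g) = 2*g + g = 3*g)
G(-20, b((3*(-2))*2, 6))² = (3*6)² = 18² = 324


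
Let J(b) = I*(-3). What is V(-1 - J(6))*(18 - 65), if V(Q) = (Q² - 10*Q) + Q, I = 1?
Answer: 658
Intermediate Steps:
J(b) = -3 (J(b) = 1*(-3) = -3)
V(Q) = Q² - 9*Q
V(-1 - J(6))*(18 - 65) = ((-1 - 1*(-3))*(-9 + (-1 - 1*(-3))))*(18 - 65) = ((-1 + 3)*(-9 + (-1 + 3)))*(-47) = (2*(-9 + 2))*(-47) = (2*(-7))*(-47) = -14*(-47) = 658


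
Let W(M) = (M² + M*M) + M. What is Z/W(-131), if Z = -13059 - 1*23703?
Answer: -12254/11397 ≈ -1.0752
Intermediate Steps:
W(M) = M + 2*M² (W(M) = (M² + M²) + M = 2*M² + M = M + 2*M²)
Z = -36762 (Z = -13059 - 23703 = -36762)
Z/W(-131) = -36762*(-1/(131*(1 + 2*(-131)))) = -36762*(-1/(131*(1 - 262))) = -36762/((-131*(-261))) = -36762/34191 = -36762*1/34191 = -12254/11397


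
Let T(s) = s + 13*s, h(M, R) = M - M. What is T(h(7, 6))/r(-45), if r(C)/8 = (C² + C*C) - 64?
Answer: 0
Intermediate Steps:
h(M, R) = 0
r(C) = -512 + 16*C² (r(C) = 8*((C² + C*C) - 64) = 8*((C² + C²) - 64) = 8*(2*C² - 64) = 8*(-64 + 2*C²) = -512 + 16*C²)
T(s) = 14*s
T(h(7, 6))/r(-45) = (14*0)/(-512 + 16*(-45)²) = 0/(-512 + 16*2025) = 0/(-512 + 32400) = 0/31888 = 0*(1/31888) = 0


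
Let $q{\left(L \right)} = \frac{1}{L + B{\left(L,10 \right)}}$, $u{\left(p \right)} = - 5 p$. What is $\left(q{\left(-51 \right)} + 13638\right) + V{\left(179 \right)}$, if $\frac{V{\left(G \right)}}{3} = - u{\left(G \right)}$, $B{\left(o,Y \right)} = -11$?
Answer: $\frac{1012025}{62} \approx 16323.0$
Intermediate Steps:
$V{\left(G \right)} = 15 G$ ($V{\left(G \right)} = 3 \left(- \left(-5\right) G\right) = 3 \cdot 5 G = 15 G$)
$q{\left(L \right)} = \frac{1}{-11 + L}$ ($q{\left(L \right)} = \frac{1}{L - 11} = \frac{1}{-11 + L}$)
$\left(q{\left(-51 \right)} + 13638\right) + V{\left(179 \right)} = \left(\frac{1}{-11 - 51} + 13638\right) + 15 \cdot 179 = \left(\frac{1}{-62} + 13638\right) + 2685 = \left(- \frac{1}{62} + 13638\right) + 2685 = \frac{845555}{62} + 2685 = \frac{1012025}{62}$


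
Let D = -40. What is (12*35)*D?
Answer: -16800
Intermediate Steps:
(12*35)*D = (12*35)*(-40) = 420*(-40) = -16800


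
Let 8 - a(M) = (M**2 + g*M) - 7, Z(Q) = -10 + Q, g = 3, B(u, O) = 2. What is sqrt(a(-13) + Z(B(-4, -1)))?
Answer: I*sqrt(123) ≈ 11.091*I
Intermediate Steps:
a(M) = 15 - M**2 - 3*M (a(M) = 8 - ((M**2 + 3*M) - 7) = 8 - (-7 + M**2 + 3*M) = 8 + (7 - M**2 - 3*M) = 15 - M**2 - 3*M)
sqrt(a(-13) + Z(B(-4, -1))) = sqrt((15 - 1*(-13)**2 - 3*(-13)) + (-10 + 2)) = sqrt((15 - 1*169 + 39) - 8) = sqrt((15 - 169 + 39) - 8) = sqrt(-115 - 8) = sqrt(-123) = I*sqrt(123)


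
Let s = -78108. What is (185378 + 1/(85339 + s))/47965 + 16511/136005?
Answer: 37607397001432/9434256522915 ≈ 3.9863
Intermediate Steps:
(185378 + 1/(85339 + s))/47965 + 16511/136005 = (185378 + 1/(85339 - 78108))/47965 + 16511/136005 = (185378 + 1/7231)*(1/47965) + 16511*(1/136005) = (185378 + 1/7231)*(1/47965) + 16511/136005 = (1340468319/7231)*(1/47965) + 16511/136005 = 1340468319/346834915 + 16511/136005 = 37607397001432/9434256522915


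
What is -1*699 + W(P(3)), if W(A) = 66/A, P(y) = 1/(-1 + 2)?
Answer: -633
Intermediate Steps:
P(y) = 1 (P(y) = 1/1 = 1)
-1*699 + W(P(3)) = -1*699 + 66/1 = -699 + 66*1 = -699 + 66 = -633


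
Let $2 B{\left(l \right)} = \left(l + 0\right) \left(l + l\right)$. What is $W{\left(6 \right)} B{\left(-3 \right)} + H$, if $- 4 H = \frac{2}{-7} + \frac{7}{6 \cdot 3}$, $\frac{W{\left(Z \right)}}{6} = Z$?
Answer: $\frac{163283}{504} \approx 323.97$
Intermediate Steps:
$W{\left(Z \right)} = 6 Z$
$H = - \frac{13}{504}$ ($H = - \frac{\frac{2}{-7} + \frac{7}{6 \cdot 3}}{4} = - \frac{2 \left(- \frac{1}{7}\right) + \frac{7}{18}}{4} = - \frac{- \frac{2}{7} + 7 \cdot \frac{1}{18}}{4} = - \frac{- \frac{2}{7} + \frac{7}{18}}{4} = \left(- \frac{1}{4}\right) \frac{13}{126} = - \frac{13}{504} \approx -0.025794$)
$B{\left(l \right)} = l^{2}$ ($B{\left(l \right)} = \frac{\left(l + 0\right) \left(l + l\right)}{2} = \frac{l 2 l}{2} = \frac{2 l^{2}}{2} = l^{2}$)
$W{\left(6 \right)} B{\left(-3 \right)} + H = 6 \cdot 6 \left(-3\right)^{2} - \frac{13}{504} = 36 \cdot 9 - \frac{13}{504} = 324 - \frac{13}{504} = \frac{163283}{504}$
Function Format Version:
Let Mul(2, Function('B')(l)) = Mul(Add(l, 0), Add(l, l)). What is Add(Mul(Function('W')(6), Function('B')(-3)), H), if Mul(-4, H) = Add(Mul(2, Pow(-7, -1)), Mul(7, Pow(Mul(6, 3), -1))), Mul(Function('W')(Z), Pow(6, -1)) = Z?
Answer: Rational(163283, 504) ≈ 323.97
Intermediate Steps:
Function('W')(Z) = Mul(6, Z)
H = Rational(-13, 504) (H = Mul(Rational(-1, 4), Add(Mul(2, Pow(-7, -1)), Mul(7, Pow(Mul(6, 3), -1)))) = Mul(Rational(-1, 4), Add(Mul(2, Rational(-1, 7)), Mul(7, Pow(18, -1)))) = Mul(Rational(-1, 4), Add(Rational(-2, 7), Mul(7, Rational(1, 18)))) = Mul(Rational(-1, 4), Add(Rational(-2, 7), Rational(7, 18))) = Mul(Rational(-1, 4), Rational(13, 126)) = Rational(-13, 504) ≈ -0.025794)
Function('B')(l) = Pow(l, 2) (Function('B')(l) = Mul(Rational(1, 2), Mul(Add(l, 0), Add(l, l))) = Mul(Rational(1, 2), Mul(l, Mul(2, l))) = Mul(Rational(1, 2), Mul(2, Pow(l, 2))) = Pow(l, 2))
Add(Mul(Function('W')(6), Function('B')(-3)), H) = Add(Mul(Mul(6, 6), Pow(-3, 2)), Rational(-13, 504)) = Add(Mul(36, 9), Rational(-13, 504)) = Add(324, Rational(-13, 504)) = Rational(163283, 504)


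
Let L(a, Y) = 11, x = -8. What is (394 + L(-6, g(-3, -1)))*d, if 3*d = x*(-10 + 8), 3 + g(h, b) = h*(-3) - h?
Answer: 2160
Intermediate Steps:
g(h, b) = -3 - 4*h (g(h, b) = -3 + (h*(-3) - h) = -3 + (-3*h - h) = -3 - 4*h)
d = 16/3 (d = (-8*(-10 + 8))/3 = (-8*(-2))/3 = (1/3)*16 = 16/3 ≈ 5.3333)
(394 + L(-6, g(-3, -1)))*d = (394 + 11)*(16/3) = 405*(16/3) = 2160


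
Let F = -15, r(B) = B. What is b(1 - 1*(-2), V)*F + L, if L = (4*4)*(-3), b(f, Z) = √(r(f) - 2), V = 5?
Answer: -63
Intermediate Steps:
b(f, Z) = √(-2 + f) (b(f, Z) = √(f - 2) = √(-2 + f))
L = -48 (L = 16*(-3) = -48)
b(1 - 1*(-2), V)*F + L = √(-2 + (1 - 1*(-2)))*(-15) - 48 = √(-2 + (1 + 2))*(-15) - 48 = √(-2 + 3)*(-15) - 48 = √1*(-15) - 48 = 1*(-15) - 48 = -15 - 48 = -63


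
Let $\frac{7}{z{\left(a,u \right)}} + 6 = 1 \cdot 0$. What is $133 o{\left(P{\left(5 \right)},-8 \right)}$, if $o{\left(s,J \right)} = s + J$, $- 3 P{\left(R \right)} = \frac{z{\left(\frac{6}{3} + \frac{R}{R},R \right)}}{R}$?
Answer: $- \frac{94829}{90} \approx -1053.7$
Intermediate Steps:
$z{\left(a,u \right)} = - \frac{7}{6}$ ($z{\left(a,u \right)} = \frac{7}{-6 + 1 \cdot 0} = \frac{7}{-6 + 0} = \frac{7}{-6} = 7 \left(- \frac{1}{6}\right) = - \frac{7}{6}$)
$P{\left(R \right)} = \frac{7}{18 R}$ ($P{\left(R \right)} = - \frac{\left(- \frac{7}{6}\right) \frac{1}{R}}{3} = \frac{7}{18 R}$)
$o{\left(s,J \right)} = J + s$
$133 o{\left(P{\left(5 \right)},-8 \right)} = 133 \left(-8 + \frac{7}{18 \cdot 5}\right) = 133 \left(-8 + \frac{7}{18} \cdot \frac{1}{5}\right) = 133 \left(-8 + \frac{7}{90}\right) = 133 \left(- \frac{713}{90}\right) = - \frac{94829}{90}$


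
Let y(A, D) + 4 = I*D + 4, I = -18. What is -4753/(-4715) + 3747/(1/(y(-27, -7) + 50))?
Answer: 3109415233/4715 ≈ 6.5947e+5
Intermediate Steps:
y(A, D) = -18*D (y(A, D) = -4 + (-18*D + 4) = -4 + (4 - 18*D) = -18*D)
-4753/(-4715) + 3747/(1/(y(-27, -7) + 50)) = -4753/(-4715) + 3747/(1/(-18*(-7) + 50)) = -4753*(-1/4715) + 3747/(1/(126 + 50)) = 4753/4715 + 3747/(1/176) = 4753/4715 + 3747*176 = 4753/4715 + 659472 = 3109415233/4715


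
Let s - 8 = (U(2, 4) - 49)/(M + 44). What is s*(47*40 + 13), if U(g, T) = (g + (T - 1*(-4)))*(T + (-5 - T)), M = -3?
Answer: 433497/41 ≈ 10573.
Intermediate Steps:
U(g, T) = -20 - 5*T - 5*g (U(g, T) = (g + (T + 4))*(-5) = (g + (4 + T))*(-5) = (4 + T + g)*(-5) = -20 - 5*T - 5*g)
s = 229/41 (s = 8 + ((-20 - 5*4 - 5*2) - 49)/(-3 + 44) = 8 + ((-20 - 20 - 10) - 49)/41 = 8 + (-50 - 49)*(1/41) = 8 - 99*1/41 = 8 - 99/41 = 229/41 ≈ 5.5854)
s*(47*40 + 13) = 229*(47*40 + 13)/41 = 229*(1880 + 13)/41 = (229/41)*1893 = 433497/41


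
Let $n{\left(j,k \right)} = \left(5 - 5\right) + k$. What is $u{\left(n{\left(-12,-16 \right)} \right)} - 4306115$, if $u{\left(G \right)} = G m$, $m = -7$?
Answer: $-4306003$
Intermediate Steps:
$n{\left(j,k \right)} = k$ ($n{\left(j,k \right)} = 0 + k = k$)
$u{\left(G \right)} = - 7 G$ ($u{\left(G \right)} = G \left(-7\right) = - 7 G$)
$u{\left(n{\left(-12,-16 \right)} \right)} - 4306115 = \left(-7\right) \left(-16\right) - 4306115 = 112 - 4306115 = -4306003$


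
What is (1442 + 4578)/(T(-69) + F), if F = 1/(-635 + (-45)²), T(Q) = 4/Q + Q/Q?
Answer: 82482600/12917 ≈ 6385.6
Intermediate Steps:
T(Q) = 1 + 4/Q (T(Q) = 4/Q + 1 = 1 + 4/Q)
F = 1/1390 (F = 1/(-635 + 2025) = 1/1390 ≈ 0.00071942)
(1442 + 4578)/(T(-69) + F) = (1442 + 4578)/((4 - 69)/(-69) + 1/1390) = 6020/(-1/69*(-65) + 1/1390) = 6020/(65/69 + 1/1390) = 6020/(90419/95910) = 6020*(95910/90419) = 82482600/12917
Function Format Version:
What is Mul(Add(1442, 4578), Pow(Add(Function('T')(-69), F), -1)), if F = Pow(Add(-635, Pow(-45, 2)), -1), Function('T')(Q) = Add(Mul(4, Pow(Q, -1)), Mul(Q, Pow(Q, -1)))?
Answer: Rational(82482600, 12917) ≈ 6385.6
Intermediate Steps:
Function('T')(Q) = Add(1, Mul(4, Pow(Q, -1))) (Function('T')(Q) = Add(Mul(4, Pow(Q, -1)), 1) = Add(1, Mul(4, Pow(Q, -1))))
F = Rational(1, 1390) (F = Pow(Add(-635, 2025), -1) = Pow(1390, -1) = Rational(1, 1390) ≈ 0.00071942)
Mul(Add(1442, 4578), Pow(Add(Function('T')(-69), F), -1)) = Mul(Add(1442, 4578), Pow(Add(Mul(Pow(-69, -1), Add(4, -69)), Rational(1, 1390)), -1)) = Mul(6020, Pow(Add(Mul(Rational(-1, 69), -65), Rational(1, 1390)), -1)) = Mul(6020, Pow(Add(Rational(65, 69), Rational(1, 1390)), -1)) = Mul(6020, Pow(Rational(90419, 95910), -1)) = Mul(6020, Rational(95910, 90419)) = Rational(82482600, 12917)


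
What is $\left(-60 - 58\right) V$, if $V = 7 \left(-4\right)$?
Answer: $3304$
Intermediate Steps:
$V = -28$
$\left(-60 - 58\right) V = \left(-60 - 58\right) \left(-28\right) = \left(-118\right) \left(-28\right) = 3304$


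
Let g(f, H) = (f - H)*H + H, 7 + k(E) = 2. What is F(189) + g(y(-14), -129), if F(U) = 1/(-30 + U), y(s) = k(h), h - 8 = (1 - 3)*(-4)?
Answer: -2563874/159 ≈ -16125.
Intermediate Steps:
h = 16 (h = 8 + (1 - 3)*(-4) = 8 - 2*(-4) = 8 + 8 = 16)
k(E) = -5 (k(E) = -7 + 2 = -5)
y(s) = -5
g(f, H) = H + H*(f - H) (g(f, H) = H*(f - H) + H = H + H*(f - H))
F(189) + g(y(-14), -129) = 1/(-30 + 189) - 129*(1 - 5 - 1*(-129)) = 1/159 - 129*(1 - 5 + 129) = 1/159 - 129*125 = 1/159 - 16125 = -2563874/159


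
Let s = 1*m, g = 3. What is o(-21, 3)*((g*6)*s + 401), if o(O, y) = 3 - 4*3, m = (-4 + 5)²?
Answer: -3771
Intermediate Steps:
m = 1 (m = 1² = 1)
s = 1 (s = 1*1 = 1)
o(O, y) = -9 (o(O, y) = 3 - 12 = -9)
o(-21, 3)*((g*6)*s + 401) = -9*((3*6)*1 + 401) = -9*(18*1 + 401) = -9*(18 + 401) = -9*419 = -3771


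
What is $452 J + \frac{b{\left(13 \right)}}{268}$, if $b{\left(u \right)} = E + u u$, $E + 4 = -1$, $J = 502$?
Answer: $\frac{15202609}{67} \approx 2.269 \cdot 10^{5}$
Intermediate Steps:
$E = -5$ ($E = -4 - 1 = -5$)
$b{\left(u \right)} = -5 + u^{2}$ ($b{\left(u \right)} = -5 + u u = -5 + u^{2}$)
$452 J + \frac{b{\left(13 \right)}}{268} = 452 \cdot 502 + \frac{-5 + 13^{2}}{268} = 226904 + \left(-5 + 169\right) \frac{1}{268} = 226904 + 164 \cdot \frac{1}{268} = 226904 + \frac{41}{67} = \frac{15202609}{67}$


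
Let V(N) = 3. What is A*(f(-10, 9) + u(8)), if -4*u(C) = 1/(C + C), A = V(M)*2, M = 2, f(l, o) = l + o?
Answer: -195/32 ≈ -6.0938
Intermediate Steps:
A = 6 (A = 3*2 = 6)
u(C) = -1/(8*C) (u(C) = -1/(4*(C + C)) = -1/(2*C)/4 = -1/(8*C))
A*(f(-10, 9) + u(8)) = 6*((-10 + 9) - ⅛/8) = 6*(-1 - ⅛*⅛) = 6*(-1 - 1/64) = 6*(-65/64) = -195/32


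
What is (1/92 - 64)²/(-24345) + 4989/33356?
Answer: -31999350911/1718301651120 ≈ -0.018623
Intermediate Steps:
(1/92 - 64)²/(-24345) + 4989/33356 = (1/92 - 64)²*(-1/24345) + 4989*(1/33356) = (-5887/92)²*(-1/24345) + 4989/33356 = (34656769/8464)*(-1/24345) + 4989/33356 = -34656769/206056080 + 4989/33356 = -31999350911/1718301651120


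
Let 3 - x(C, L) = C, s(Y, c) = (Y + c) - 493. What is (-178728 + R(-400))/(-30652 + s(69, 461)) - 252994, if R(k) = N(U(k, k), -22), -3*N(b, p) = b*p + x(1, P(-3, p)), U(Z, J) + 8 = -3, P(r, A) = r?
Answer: -23235697502/91845 ≈ -2.5299e+5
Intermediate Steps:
s(Y, c) = -493 + Y + c
U(Z, J) = -11 (U(Z, J) = -8 - 3 = -11)
x(C, L) = 3 - C
N(b, p) = -⅔ - b*p/3 (N(b, p) = -(b*p + (3 - 1*1))/3 = -(b*p + (3 - 1))/3 = -(b*p + 2)/3 = -(2 + b*p)/3 = -⅔ - b*p/3)
R(k) = -244/3 (R(k) = -⅔ - ⅓*(-11)*(-22) = -⅔ - 242/3 = -244/3)
(-178728 + R(-400))/(-30652 + s(69, 461)) - 252994 = (-178728 - 244/3)/(-30652 + (-493 + 69 + 461)) - 252994 = -536428/(3*(-30652 + 37)) - 252994 = -536428/3/(-30615) - 252994 = -536428/3*(-1/30615) - 252994 = 536428/91845 - 252994 = -23235697502/91845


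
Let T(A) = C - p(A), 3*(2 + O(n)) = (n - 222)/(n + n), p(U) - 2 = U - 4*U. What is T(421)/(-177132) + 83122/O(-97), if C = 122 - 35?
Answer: -164790704069/2878395 ≈ -57251.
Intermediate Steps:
p(U) = 2 - 3*U (p(U) = 2 + (U - 4*U) = 2 - 3*U)
O(n) = -2 + (-222 + n)/(6*n) (O(n) = -2 + ((n - 222)/(n + n))/3 = -2 + ((-222 + n)/((2*n)))/3 = -2 + ((-222 + n)*(1/(2*n)))/3 = -2 + ((-222 + n)/(2*n))/3 = -2 + (-222 + n)/(6*n))
C = 87
T(A) = 85 + 3*A (T(A) = 87 - (2 - 3*A) = 87 + (-2 + 3*A) = 85 + 3*A)
T(421)/(-177132) + 83122/O(-97) = (85 + 3*421)/(-177132) + 83122/(-11/6 - 37/(-97)) = (85 + 1263)*(-1/177132) + 83122/(-11/6 - 37*(-1/97)) = 1348*(-1/177132) + 83122/(-11/6 + 37/97) = -337/44283 + 83122/(-845/582) = -337/44283 + 83122*(-582/845) = -337/44283 - 3721308/65 = -164790704069/2878395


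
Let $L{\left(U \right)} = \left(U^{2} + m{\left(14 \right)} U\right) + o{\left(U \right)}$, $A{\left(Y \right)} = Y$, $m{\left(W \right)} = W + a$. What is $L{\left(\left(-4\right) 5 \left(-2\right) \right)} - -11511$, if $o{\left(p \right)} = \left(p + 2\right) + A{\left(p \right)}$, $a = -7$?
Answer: $13473$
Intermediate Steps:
$m{\left(W \right)} = -7 + W$ ($m{\left(W \right)} = W - 7 = -7 + W$)
$o{\left(p \right)} = 2 + 2 p$ ($o{\left(p \right)} = \left(p + 2\right) + p = \left(2 + p\right) + p = 2 + 2 p$)
$L{\left(U \right)} = 2 + U^{2} + 9 U$ ($L{\left(U \right)} = \left(U^{2} + \left(-7 + 14\right) U\right) + \left(2 + 2 U\right) = \left(U^{2} + 7 U\right) + \left(2 + 2 U\right) = 2 + U^{2} + 9 U$)
$L{\left(\left(-4\right) 5 \left(-2\right) \right)} - -11511 = \left(2 + \left(\left(-4\right) 5 \left(-2\right)\right)^{2} + 9 \left(-4\right) 5 \left(-2\right)\right) - -11511 = \left(2 + \left(\left(-20\right) \left(-2\right)\right)^{2} + 9 \left(\left(-20\right) \left(-2\right)\right)\right) + 11511 = \left(2 + 40^{2} + 9 \cdot 40\right) + 11511 = \left(2 + 1600 + 360\right) + 11511 = 1962 + 11511 = 13473$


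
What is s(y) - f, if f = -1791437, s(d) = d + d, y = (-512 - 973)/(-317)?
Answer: 567888499/317 ≈ 1.7914e+6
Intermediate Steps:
y = 1485/317 (y = -1485*(-1/317) = 1485/317 ≈ 4.6845)
s(d) = 2*d
s(y) - f = 2*(1485/317) - 1*(-1791437) = 2970/317 + 1791437 = 567888499/317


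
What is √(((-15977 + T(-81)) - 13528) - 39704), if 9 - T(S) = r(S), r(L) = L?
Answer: I*√69119 ≈ 262.9*I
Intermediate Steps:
T(S) = 9 - S
√(((-15977 + T(-81)) - 13528) - 39704) = √(((-15977 + (9 - 1*(-81))) - 13528) - 39704) = √(((-15977 + (9 + 81)) - 13528) - 39704) = √(((-15977 + 90) - 13528) - 39704) = √((-15887 - 13528) - 39704) = √(-29415 - 39704) = √(-69119) = I*√69119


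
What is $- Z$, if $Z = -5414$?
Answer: $5414$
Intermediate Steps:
$- Z = \left(-1\right) \left(-5414\right) = 5414$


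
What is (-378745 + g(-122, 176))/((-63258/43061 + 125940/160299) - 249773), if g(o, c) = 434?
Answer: 870447613300443/574698876214183 ≈ 1.5146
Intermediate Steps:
(-378745 + g(-122, 176))/((-63258/43061 + 125940/160299) - 249773) = (-378745 + 434)/((-63258/43061 + 125940/160299) - 249773) = -378311/((-63258*1/43061 + 125940*(1/160299)) - 249773) = -378311/((-63258/43061 + 41980/53433) - 249773) = -378311/(-1572363934/2300878413 - 249773) = -378311/(-574698876214183/2300878413) = -378311*(-2300878413/574698876214183) = 870447613300443/574698876214183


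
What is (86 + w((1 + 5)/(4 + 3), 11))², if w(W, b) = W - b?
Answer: 281961/49 ≈ 5754.3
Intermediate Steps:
(86 + w((1 + 5)/(4 + 3), 11))² = (86 + ((1 + 5)/(4 + 3) - 1*11))² = (86 + (6/7 - 11))² = (86 - 71/7)² = (531/7)² = 281961/49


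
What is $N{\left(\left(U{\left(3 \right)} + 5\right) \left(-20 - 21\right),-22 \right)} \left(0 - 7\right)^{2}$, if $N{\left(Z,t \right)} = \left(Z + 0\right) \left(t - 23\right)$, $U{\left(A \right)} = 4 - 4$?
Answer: $452025$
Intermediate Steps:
$U{\left(A \right)} = 0$ ($U{\left(A \right)} = 4 - 4 = 0$)
$N{\left(Z,t \right)} = Z \left(-23 + t\right)$
$N{\left(\left(U{\left(3 \right)} + 5\right) \left(-20 - 21\right),-22 \right)} \left(0 - 7\right)^{2} = \left(0 + 5\right) \left(-20 - 21\right) \left(-23 - 22\right) \left(0 - 7\right)^{2} = 5 \left(-41\right) \left(-45\right) \left(-7\right)^{2} = \left(-205\right) \left(-45\right) 49 = 9225 \cdot 49 = 452025$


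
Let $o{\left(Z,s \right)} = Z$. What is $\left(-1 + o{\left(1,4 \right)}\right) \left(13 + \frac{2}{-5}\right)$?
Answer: $0$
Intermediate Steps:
$\left(-1 + o{\left(1,4 \right)}\right) \left(13 + \frac{2}{-5}\right) = \left(-1 + 1\right) \left(13 + \frac{2}{-5}\right) = 0 \left(13 + 2 \left(- \frac{1}{5}\right)\right) = 0 \left(13 - \frac{2}{5}\right) = 0 \cdot \frac{63}{5} = 0$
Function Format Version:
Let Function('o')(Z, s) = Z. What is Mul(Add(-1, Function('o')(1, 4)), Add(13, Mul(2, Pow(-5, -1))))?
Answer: 0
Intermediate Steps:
Mul(Add(-1, Function('o')(1, 4)), Add(13, Mul(2, Pow(-5, -1)))) = Mul(Add(-1, 1), Add(13, Mul(2, Pow(-5, -1)))) = Mul(0, Add(13, Mul(2, Rational(-1, 5)))) = Mul(0, Add(13, Rational(-2, 5))) = Mul(0, Rational(63, 5)) = 0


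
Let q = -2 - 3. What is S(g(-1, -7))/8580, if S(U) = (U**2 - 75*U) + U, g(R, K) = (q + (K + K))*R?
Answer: -19/156 ≈ -0.12179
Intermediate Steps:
q = -5
g(R, K) = R*(-5 + 2*K) (g(R, K) = (-5 + (K + K))*R = (-5 + 2*K)*R = R*(-5 + 2*K))
S(U) = U**2 - 74*U
S(g(-1, -7))/8580 = ((-(-5 + 2*(-7)))*(-74 - (-5 + 2*(-7))))/8580 = ((-(-5 - 14))*(-74 - (-5 - 14)))*(1/8580) = ((-1*(-19))*(-74 - 1*(-19)))*(1/8580) = (19*(-74 + 19))*(1/8580) = (19*(-55))*(1/8580) = -1045*1/8580 = -19/156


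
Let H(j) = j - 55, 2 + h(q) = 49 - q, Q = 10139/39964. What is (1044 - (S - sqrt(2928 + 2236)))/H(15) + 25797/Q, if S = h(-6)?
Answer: 41228004571/405560 - sqrt(1291)/20 ≈ 1.0166e+5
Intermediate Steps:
Q = 10139/39964 (Q = 10139*(1/39964) = 10139/39964 ≈ 0.25370)
h(q) = 47 - q (h(q) = -2 + (49 - q) = 47 - q)
H(j) = -55 + j
S = 53 (S = 47 - 1*(-6) = 47 + 6 = 53)
(1044 - (S - sqrt(2928 + 2236)))/H(15) + 25797/Q = (1044 - (53 - sqrt(2928 + 2236)))/(-55 + 15) + 25797/(10139/39964) = (1044 - (53 - sqrt(5164)))/(-40) + 25797*(39964/10139) = (1044 - (53 - 2*sqrt(1291)))*(-1/40) + 1030951308/10139 = (1044 + (-53 + 2*sqrt(1291)))*(-1/40) + 1030951308/10139 = (991 + 2*sqrt(1291))*(-1/40) + 1030951308/10139 = (-991/40 - sqrt(1291)/20) + 1030951308/10139 = 41228004571/405560 - sqrt(1291)/20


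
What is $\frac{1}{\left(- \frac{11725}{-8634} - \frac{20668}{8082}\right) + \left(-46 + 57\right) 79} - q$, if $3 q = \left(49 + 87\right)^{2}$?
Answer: $- \frac{186671225850166}{30277561755} \approx -6165.3$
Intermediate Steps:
$q = \frac{18496}{3}$ ($q = \frac{\left(49 + 87\right)^{2}}{3} = \frac{136^{2}}{3} = \frac{1}{3} \cdot 18496 = \frac{18496}{3} \approx 6165.3$)
$\frac{1}{\left(- \frac{11725}{-8634} - \frac{20668}{8082}\right) + \left(-46 + 57\right) 79} - q = \frac{1}{\left(- \frac{11725}{-8634} - \frac{20668}{8082}\right) + \left(-46 + 57\right) 79} - \frac{18496}{3} = \frac{1}{\left(\left(-11725\right) \left(- \frac{1}{8634}\right) - \frac{10334}{4041}\right) + 11 \cdot 79} - \frac{18496}{3} = \frac{1}{\left(\frac{11725}{8634} - \frac{10334}{4041}\right) + 869} - \frac{18496}{3} = \frac{1}{- \frac{13947677}{11629998} + 869} - \frac{18496}{3} = \frac{1}{\frac{10092520585}{11629998}} - \frac{18496}{3} = \frac{11629998}{10092520585} - \frac{18496}{3} = - \frac{186671225850166}{30277561755}$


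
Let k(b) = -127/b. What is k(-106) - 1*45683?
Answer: -4842271/106 ≈ -45682.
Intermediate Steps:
k(-106) - 1*45683 = -127/(-106) - 1*45683 = -127*(-1/106) - 45683 = 127/106 - 45683 = -4842271/106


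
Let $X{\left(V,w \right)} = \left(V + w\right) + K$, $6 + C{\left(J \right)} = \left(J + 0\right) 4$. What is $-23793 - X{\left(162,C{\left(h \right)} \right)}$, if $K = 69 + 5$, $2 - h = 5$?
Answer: $-24011$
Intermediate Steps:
$h = -3$ ($h = 2 - 5 = -3$)
$K = 74$
$C{\left(J \right)} = -6 + 4 J$ ($C{\left(J \right)} = -6 + \left(J + 0\right) 4 = -6 + J 4 = -6 + 4 J$)
$X{\left(V,w \right)} = 74 + V + w$ ($X{\left(V,w \right)} = \left(V + w\right) + 74 = 74 + V + w$)
$-23793 - X{\left(162,C{\left(h \right)} \right)} = -23793 - \left(74 + 162 + \left(-6 + 4 \left(-3\right)\right)\right) = -23793 - \left(74 + 162 - 18\right) = -23793 - 218 = -24011$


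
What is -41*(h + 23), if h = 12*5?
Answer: -3403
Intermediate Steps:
h = 60
-41*(h + 23) = -41*(60 + 23) = -41*83 = -3403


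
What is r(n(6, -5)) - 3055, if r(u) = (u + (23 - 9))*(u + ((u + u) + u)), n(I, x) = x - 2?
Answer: -3251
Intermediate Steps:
n(I, x) = -2 + x
r(u) = 4*u*(14 + u) (r(u) = (u + 14)*(u + (2*u + u)) = (14 + u)*(u + 3*u) = (14 + u)*(4*u) = 4*u*(14 + u))
r(n(6, -5)) - 3055 = 4*(-2 - 5)*(14 + (-2 - 5)) - 3055 = 4*(-7)*(14 - 7) - 3055 = 4*(-7)*7 - 3055 = -196 - 3055 = -3251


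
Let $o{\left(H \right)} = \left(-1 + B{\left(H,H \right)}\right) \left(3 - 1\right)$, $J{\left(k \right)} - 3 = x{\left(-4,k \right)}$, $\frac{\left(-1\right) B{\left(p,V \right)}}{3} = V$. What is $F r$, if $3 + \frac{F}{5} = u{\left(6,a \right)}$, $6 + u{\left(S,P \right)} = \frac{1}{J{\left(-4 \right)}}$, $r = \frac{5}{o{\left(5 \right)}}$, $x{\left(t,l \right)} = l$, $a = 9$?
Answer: $\frac{125}{16} \approx 7.8125$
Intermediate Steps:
$B{\left(p,V \right)} = - 3 V$
$J{\left(k \right)} = 3 + k$
$o{\left(H \right)} = -2 - 6 H$ ($o{\left(H \right)} = \left(-1 - 3 H\right) \left(3 - 1\right) = \left(-1 - 3 H\right) 2 = -2 - 6 H$)
$r = - \frac{5}{32}$ ($r = \frac{5}{-2 - 30} = \frac{5}{-32} = 5 \left(- \frac{1}{32}\right) = - \frac{5}{32} \approx -0.15625$)
$u{\left(S,P \right)} = -7$ ($u{\left(S,P \right)} = -6 + \frac{1}{3 - 4} = -6 + \frac{1}{-1} = -6 - 1 = -7$)
$F = -50$ ($F = -15 + 5 \left(-7\right) = -15 - 35 = -50$)
$F r = \left(-50\right) \left(- \frac{5}{32}\right) = \frac{125}{16}$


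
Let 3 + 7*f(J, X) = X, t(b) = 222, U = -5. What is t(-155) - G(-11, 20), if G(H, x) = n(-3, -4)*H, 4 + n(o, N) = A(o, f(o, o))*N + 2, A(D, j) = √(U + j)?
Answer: 200 - 44*I*√287/7 ≈ 200.0 - 106.49*I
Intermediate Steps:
f(J, X) = -3/7 + X/7
A(D, j) = √(-5 + j)
n(o, N) = -2 + N*√(-38/7 + o/7) (n(o, N) = -4 + (√(-5 + (-3/7 + o/7))*N + 2) = -4 + (√(-38/7 + o/7)*N + 2) = -4 + (N*√(-38/7 + o/7) + 2) = -4 + (2 + N*√(-38/7 + o/7)) = -2 + N*√(-38/7 + o/7))
G(H, x) = H*(-2 - 4*I*√287/7) (G(H, x) = (-2 + (⅐)*(-4)*√(-266 + 7*(-3)))*H = (-2 + (⅐)*(-4)*√(-266 - 21))*H = (-2 + (⅐)*(-4)*√(-287))*H = (-2 + (⅐)*(-4)*(I*√287))*H = (-2 - 4*I*√287/7)*H = H*(-2 - 4*I*√287/7))
t(-155) - G(-11, 20) = 222 - (-2)*(-11)*(7 + 2*I*√287)/7 = 222 - (22 + 44*I*√287/7) = 222 + (-22 - 44*I*√287/7) = 200 - 44*I*√287/7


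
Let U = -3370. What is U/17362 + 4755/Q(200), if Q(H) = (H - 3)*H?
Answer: -5022169/68406280 ≈ -0.073417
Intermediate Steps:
Q(H) = H*(-3 + H) (Q(H) = (-3 + H)*H = H*(-3 + H))
U/17362 + 4755/Q(200) = -3370/17362 + 4755/((200*(-3 + 200))) = -3370*1/17362 + 4755/((200*197)) = -1685/8681 + 4755/39400 = -1685/8681 + 4755*(1/39400) = -1685/8681 + 951/7880 = -5022169/68406280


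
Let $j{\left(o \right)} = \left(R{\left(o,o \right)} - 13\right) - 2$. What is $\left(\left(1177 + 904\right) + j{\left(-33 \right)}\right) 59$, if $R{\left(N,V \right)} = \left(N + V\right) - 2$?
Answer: $117882$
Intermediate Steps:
$R{\left(N,V \right)} = -2 + N + V$
$j{\left(o \right)} = -17 + 2 o$ ($j{\left(o \right)} = \left(\left(-2 + o + o\right) - 13\right) - 2 = \left(\left(-2 + 2 o\right) - 13\right) - 2 = \left(-15 + 2 o\right) - 2 = -17 + 2 o$)
$\left(\left(1177 + 904\right) + j{\left(-33 \right)}\right) 59 = \left(\left(1177 + 904\right) + \left(-17 + 2 \left(-33\right)\right)\right) 59 = \left(2081 - 83\right) 59 = 1998 \cdot 59 = 117882$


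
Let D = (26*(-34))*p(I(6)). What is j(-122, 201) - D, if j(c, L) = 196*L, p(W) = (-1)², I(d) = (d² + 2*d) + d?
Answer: 40280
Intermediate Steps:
I(d) = d² + 3*d
p(W) = 1
D = -884 (D = (26*(-34))*1 = -884*1 = -884)
j(-122, 201) - D = 196*201 - 1*(-884) = 39396 + 884 = 40280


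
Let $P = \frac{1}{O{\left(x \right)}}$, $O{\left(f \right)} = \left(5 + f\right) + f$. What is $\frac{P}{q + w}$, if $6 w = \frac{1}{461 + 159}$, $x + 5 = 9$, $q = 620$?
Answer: $\frac{3720}{29983213} \approx 0.00012407$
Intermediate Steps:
$x = 4$ ($x = -5 + 9 = 4$)
$O{\left(f \right)} = 5 + 2 f$
$w = \frac{1}{3720}$ ($w = \frac{1}{6 \left(461 + 159\right)} = \frac{1}{6 \cdot 620} = \frac{1}{6} \cdot \frac{1}{620} = \frac{1}{3720} \approx 0.00026882$)
$P = \frac{1}{13}$ ($P = \frac{1}{5 + 2 \cdot 4} = \frac{1}{5 + 8} = \frac{1}{13} \approx 0.076923$)
$\frac{P}{q + w} = \frac{1}{13 \left(620 + \frac{1}{3720}\right)} = \frac{1}{13 \cdot \frac{2306401}{3720}} = \frac{1}{13} \cdot \frac{3720}{2306401} = \frac{3720}{29983213}$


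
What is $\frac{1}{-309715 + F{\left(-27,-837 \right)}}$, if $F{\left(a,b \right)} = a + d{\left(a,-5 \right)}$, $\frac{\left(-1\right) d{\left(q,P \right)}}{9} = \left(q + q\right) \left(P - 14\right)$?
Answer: $- \frac{1}{318976} \approx -3.135 \cdot 10^{-6}$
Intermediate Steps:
$d{\left(q,P \right)} = - 18 q \left(-14 + P\right)$ ($d{\left(q,P \right)} = - 9 \left(q + q\right) \left(P - 14\right) = - 9 \cdot 2 q \left(-14 + P\right) = - 18 q \left(-14 + P\right)$)
$F{\left(a,b \right)} = 343 a$ ($F{\left(a,b \right)} = a + 18 a \left(14 - -5\right) = a + 18 a \left(14 + 5\right) = a + 18 a 19 = a + 342 a = 343 a$)
$\frac{1}{-309715 + F{\left(-27,-837 \right)}} = \frac{1}{-309715 + 343 \left(-27\right)} = \frac{1}{-309715 - 9261} = \frac{1}{-318976} = - \frac{1}{318976}$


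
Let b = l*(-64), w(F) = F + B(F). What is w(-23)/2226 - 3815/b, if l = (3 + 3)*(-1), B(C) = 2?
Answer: -202387/20352 ≈ -9.9443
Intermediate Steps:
l = -6 (l = 6*(-1) = -6)
w(F) = 2 + F (w(F) = F + 2 = 2 + F)
b = 384 (b = -6*(-64) = 384)
w(-23)/2226 - 3815/b = (2 - 23)/2226 - 3815/384 = -21*1/2226 - 3815*1/384 = -1/106 - 3815/384 = -202387/20352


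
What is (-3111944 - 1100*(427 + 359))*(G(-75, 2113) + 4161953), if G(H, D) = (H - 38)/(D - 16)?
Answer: -34705746366866432/2097 ≈ -1.6550e+13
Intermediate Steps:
G(H, D) = (-38 + H)/(-16 + D)
(-3111944 - 1100*(427 + 359))*(G(-75, 2113) + 4161953) = (-3111944 - 1100*(427 + 359))*((-38 - 75)/(-16 + 2113) + 4161953) = (-3111944 - 1100*786)*(-113/2097 + 4161953) = (-3111944 - 864600)*((1/2097)*(-113) + 4161953) = -3976544*(-113/2097 + 4161953) = -3976544*8727615328/2097 = -34705746366866432/2097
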